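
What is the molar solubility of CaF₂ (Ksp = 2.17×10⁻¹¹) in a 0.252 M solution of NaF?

3.42×10⁻¹⁰ M

CaF₂(s) ⇌ Ca²⁺(aq) + 2 F⁻(aq)
Let s be the solubility of CaF₂ here. The common ion gives [F⁻] ≈ 0.252 M, and [Ca²⁺] = s.
Ksp = [Ca²⁺][F⁻]^2 = s(0.252)^2
s = 2.17×10⁻¹¹ / (0.252)^2 = 3.42×10⁻¹⁰
s = 3.42×10⁻¹⁰ M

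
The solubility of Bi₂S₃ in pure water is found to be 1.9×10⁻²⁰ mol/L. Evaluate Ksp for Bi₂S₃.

Bi₂S₃(s) ⇌ 2 Bi³⁺(aq) + 3 S²⁻(aq)
Call the molar solubility s, so that [Bi³⁺] = 2s and [S²⁻] = 3s.
Ksp = [Bi³⁺]^2[S²⁻]^3 = (2s)^2 · (3s)^3 = 108s^5
Ksp = 108 × (1.9×10⁻²⁰)^5 = 2.7×10⁻⁹⁷

Ksp = 2.7×10⁻⁹⁷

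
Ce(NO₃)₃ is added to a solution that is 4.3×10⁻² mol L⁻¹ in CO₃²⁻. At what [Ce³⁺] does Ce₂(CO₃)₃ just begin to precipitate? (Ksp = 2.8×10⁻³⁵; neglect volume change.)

Precipitation of each salt begins when its ion product equals Ksp.
Ce₂(CO₃)₃(s) ⇌ 2 Ce³⁺(aq) + 3 CO₃²⁻(aq)
Ksp = [Ce³⁺]^2[CO₃²⁻]^3 = [Ce³⁺]^2(4.3×10⁻²)^3
[Ce³⁺]^2 = 2.8×10⁻³⁵ / (4.3×10⁻²)^3 = 3.5×10⁻³¹
[Ce³⁺] = 5.9×10⁻¹⁶ mol L⁻¹

5.9×10⁻¹⁶ M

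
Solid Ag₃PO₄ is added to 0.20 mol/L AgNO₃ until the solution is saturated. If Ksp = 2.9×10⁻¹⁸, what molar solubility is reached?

3.6×10⁻¹⁶ M

Ag₃PO₄(s) ⇌ 3 Ag⁺(aq) + PO₄³⁻(aq)
Ag⁺ is already present at 0.20 mol/L. If s mol/L of Ag₃PO₄ dissolves, [PO₄³⁻] = s while [Ag⁺] ≈ 0.20 mol/L.
Ksp = [Ag⁺]^3[PO₄³⁻] = (0.20)^3s
s = 2.9×10⁻¹⁸ / (0.20)^3 = 3.6×10⁻¹⁶
s = 3.6×10⁻¹⁶ mol/L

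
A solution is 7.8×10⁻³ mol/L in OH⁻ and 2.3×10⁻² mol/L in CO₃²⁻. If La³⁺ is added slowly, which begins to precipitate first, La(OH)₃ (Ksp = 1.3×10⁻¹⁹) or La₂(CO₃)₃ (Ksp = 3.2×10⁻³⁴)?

La₂(CO₃)₃

The threshold for precipitation is Q = Ksp.
For La(OH)₃: [La³⁺] = (Ksp/[OH⁻]^3) = 2.7×10⁻¹³ mol/L
For La₂(CO₃)₃: [La³⁺] = (Ksp/[CO₃²⁻]^3)^(1/2) = 5.1×10⁻¹⁵ mol/L
The smaller threshold [La³⁺] is reached first, so La₂(CO₃)₃ precipitates first.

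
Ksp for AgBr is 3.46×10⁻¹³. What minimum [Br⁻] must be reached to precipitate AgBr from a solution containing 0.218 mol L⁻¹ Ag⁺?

1.59×10⁻¹² M

Precipitation begins when Q = Ksp.
AgBr(s) ⇌ Ag⁺(aq) + Br⁻(aq)
Ksp = [Ag⁺][Br⁻] = [Br⁻](0.218)
[Br⁻] = 3.46×10⁻¹³ / (0.218) = 1.59×10⁻¹²
[Br⁻] = 1.59×10⁻¹² mol L⁻¹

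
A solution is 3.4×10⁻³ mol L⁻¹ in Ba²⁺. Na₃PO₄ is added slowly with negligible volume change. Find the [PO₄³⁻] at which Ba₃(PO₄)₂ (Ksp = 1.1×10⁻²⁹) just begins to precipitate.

1.7×10⁻¹¹ M

Each salt precipitates once Q = Ksp for that salt.
Ba₃(PO₄)₂(s) ⇌ 3 Ba²⁺(aq) + 2 PO₄³⁻(aq)
Ksp = [Ba²⁺]^3[PO₄³⁻]^2 = [PO₄³⁻]^2(3.4×10⁻³)^3
[PO₄³⁻]^2 = 1.1×10⁻²⁹ / (3.4×10⁻³)^3 = 2.8×10⁻²²
[PO₄³⁻] = 1.7×10⁻¹¹ mol L⁻¹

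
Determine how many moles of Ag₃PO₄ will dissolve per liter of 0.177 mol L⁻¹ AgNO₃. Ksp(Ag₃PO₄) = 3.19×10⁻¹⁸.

5.75×10⁻¹⁶ M

Ag₃PO₄(s) ⇌ 3 Ag⁺(aq) + PO₄³⁻(aq)
The solution already contains Ag⁺ at 0.177 mol L⁻¹. Let s be the molar solubility of Ag₃PO₄.
[Ag⁺] ≈ 0.177 mol L⁻¹ (common ion dominates); [PO₄³⁻] = s.
Ksp = [Ag⁺]^3[PO₄³⁻] = (0.177)^3s
s = 3.19×10⁻¹⁸ / (0.177)^3 = 5.75×10⁻¹⁶
s = 5.75×10⁻¹⁶ mol L⁻¹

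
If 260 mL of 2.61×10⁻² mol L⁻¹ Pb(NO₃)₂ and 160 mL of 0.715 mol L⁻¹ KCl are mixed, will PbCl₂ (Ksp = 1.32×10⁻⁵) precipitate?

Yes

After mixing, V = 260 mL + 160 mL = 420 mL.
[Pb²⁺] = (2.61×10⁻²)(260)/420 = 1.62×10⁻² mol L⁻¹
[Cl⁻] = (0.715)(160)/420 = 0.272 mol L⁻¹
Q = [Pb²⁺][Cl⁻]^2 = 1.20×10⁻³
Since Q (1.20×10⁻³) exceeds Ksp (1.32×10⁻⁵), PbCl₂ will precipitate.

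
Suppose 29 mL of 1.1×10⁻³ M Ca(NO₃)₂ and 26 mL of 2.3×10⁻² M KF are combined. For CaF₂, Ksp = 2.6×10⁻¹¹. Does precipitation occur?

The combined volume is 55 mL.
[Ca²⁺] = (1.1×10⁻³)(29)/55 = 5.8×10⁻⁴ M
[F⁻] = (2.3×10⁻²)(26)/55 = 1.1×10⁻² M
Q = [Ca²⁺][F⁻]^2 = 6.9×10⁻⁸
Because Q > Ksp (6.9×10⁻⁸ vs 2.6×10⁻¹¹), a precipitate of CaF₂ forms.

Yes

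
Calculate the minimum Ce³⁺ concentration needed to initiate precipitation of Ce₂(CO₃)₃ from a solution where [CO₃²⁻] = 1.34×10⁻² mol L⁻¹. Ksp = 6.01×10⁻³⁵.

5.00×10⁻¹⁵ M

Precipitation of each salt begins when its ion product equals Ksp.
Ce₂(CO₃)₃(s) ⇌ 2 Ce³⁺(aq) + 3 CO₃²⁻(aq)
Ksp = [Ce³⁺]^2[CO₃²⁻]^3 = [Ce³⁺]^2(1.34×10⁻²)^3
[Ce³⁺]^2 = 6.01×10⁻³⁵ / (1.34×10⁻²)^3 = 2.50×10⁻²⁹
[Ce³⁺] = 5.00×10⁻¹⁵ mol L⁻¹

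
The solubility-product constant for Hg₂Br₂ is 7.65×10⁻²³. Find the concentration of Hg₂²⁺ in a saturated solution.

Hg₂Br₂(s) ⇌ Hg₂²⁺(aq) + 2 Br⁻(aq)
With molar solubility s: [Hg₂²⁺] = s, [Br⁻] = 2s.
Ksp = [Hg₂²⁺][Br⁻]^2 = s · (2s)^2 = 4s^3 = 7.65×10⁻²³
s = 2.67×10⁻⁸ mol L⁻¹
[Hg₂²⁺] = s = 2.67×10⁻⁸ mol L⁻¹

2.67×10⁻⁸ M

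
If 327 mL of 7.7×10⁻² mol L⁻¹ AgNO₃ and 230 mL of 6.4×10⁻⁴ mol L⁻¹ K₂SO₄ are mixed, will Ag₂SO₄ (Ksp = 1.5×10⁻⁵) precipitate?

The combined volume is 557 mL.
[Ag⁺] = (7.7×10⁻²)(327)/557 = 4.5×10⁻² mol L⁻¹
[SO₄²⁻] = (6.4×10⁻⁴)(230)/557 = 2.6×10⁻⁴ mol L⁻¹
Q = [Ag⁺]^2[SO₄²⁻] = 5.4×10⁻⁷
Q = 5.4×10⁻⁷ < Ksp = 1.5×10⁻⁵, so the solution is unsaturated and no precipitate forms.

No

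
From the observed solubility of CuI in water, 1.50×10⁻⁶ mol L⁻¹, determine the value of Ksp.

Ksp = 2.25×10⁻¹²

CuI(s) ⇌ Cu⁺(aq) + I⁻(aq)
Let s be the molar solubility. Then [Cu⁺] = s and [I⁻] = s.
Ksp = [Cu⁺][I⁻] = s · s = s^2
Ksp = (1.50×10⁻⁶)^2 = 2.25×10⁻¹²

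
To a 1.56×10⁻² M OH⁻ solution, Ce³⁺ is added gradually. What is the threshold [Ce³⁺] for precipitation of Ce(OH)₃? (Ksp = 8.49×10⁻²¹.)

2.24×10⁻¹⁵ M

Precipitation of each salt begins when its ion product equals Ksp.
Ce(OH)₃(s) ⇌ Ce³⁺(aq) + 3 OH⁻(aq)
Ksp = [Ce³⁺][OH⁻]^3 = [Ce³⁺](1.56×10⁻²)^3
[Ce³⁺] = 8.49×10⁻²¹ / (1.56×10⁻²)^3 = 2.24×10⁻¹⁵
[Ce³⁺] = 2.24×10⁻¹⁵ M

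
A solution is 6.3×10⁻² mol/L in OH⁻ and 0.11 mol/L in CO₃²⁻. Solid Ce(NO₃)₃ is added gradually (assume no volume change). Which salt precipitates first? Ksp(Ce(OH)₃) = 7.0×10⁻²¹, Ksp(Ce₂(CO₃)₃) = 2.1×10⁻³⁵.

Ce(OH)₃

The threshold for precipitation is Q = Ksp.
For Ce(OH)₃: [Ce³⁺] = (Ksp/[OH⁻]^3) = 2.8×10⁻¹⁷ mol/L
For Ce₂(CO₃)₃: [Ce³⁺] = (Ksp/[CO₃²⁻]^3)^(1/2) = 1.3×10⁻¹⁶ mol/L
Since Ce(OH)₃ needs less Ce³⁺ to reach saturation, it precipitates first.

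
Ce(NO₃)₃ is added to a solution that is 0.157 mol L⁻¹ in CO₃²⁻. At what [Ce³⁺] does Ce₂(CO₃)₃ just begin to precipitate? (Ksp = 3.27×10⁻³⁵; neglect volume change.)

9.19×10⁻¹⁷ M

Precipitation of each salt begins when its ion product equals Ksp.
Ce₂(CO₃)₃(s) ⇌ 2 Ce³⁺(aq) + 3 CO₃²⁻(aq)
Ksp = [Ce³⁺]^2[CO₃²⁻]^3 = [Ce³⁺]^2(0.157)^3
[Ce³⁺]^2 = 3.27×10⁻³⁵ / (0.157)^3 = 8.45×10⁻³³
[Ce³⁺] = 9.19×10⁻¹⁷ mol L⁻¹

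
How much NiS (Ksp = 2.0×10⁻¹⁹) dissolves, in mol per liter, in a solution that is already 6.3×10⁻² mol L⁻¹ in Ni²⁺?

3.2×10⁻¹⁸ M

NiS(s) ⇌ Ni²⁺(aq) + S²⁻(aq)
Ni²⁺ is already present at 6.3×10⁻² mol L⁻¹. If s mol/L of NiS dissolves, [S²⁻] = s while [Ni²⁺] ≈ 6.3×10⁻² mol L⁻¹.
Ksp = [Ni²⁺][S²⁻] = (6.3×10⁻²)s
s = 2.0×10⁻¹⁹ / (6.3×10⁻²) = 3.2×10⁻¹⁸
s = 3.2×10⁻¹⁸ mol L⁻¹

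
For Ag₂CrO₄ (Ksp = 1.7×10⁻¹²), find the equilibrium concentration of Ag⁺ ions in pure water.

1.5×10⁻⁴ M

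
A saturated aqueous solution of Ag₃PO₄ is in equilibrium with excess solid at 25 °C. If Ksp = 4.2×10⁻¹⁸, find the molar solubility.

Ag₃PO₄(s) ⇌ 3 Ag⁺(aq) + PO₄³⁻(aq)
If s mol/L of Ag₃PO₄ dissolves, [Ag⁺] = 3s and [PO₄³⁻] = s.
Ksp = [Ag⁺]^3[PO₄³⁻] = (3s)^3 · s = 27s^4
27s^4 = 4.2×10⁻¹⁸  ⇒  s^4 = 1.6×10⁻¹⁹
s = (1.6×10⁻¹⁹)^(1/4) = 2.0×10⁻⁵ M

2.0×10⁻⁵ M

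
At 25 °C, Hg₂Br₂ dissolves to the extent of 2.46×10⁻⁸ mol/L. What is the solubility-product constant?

Ksp = 5.95×10⁻²³

Hg₂Br₂(s) ⇌ Hg₂²⁺(aq) + 2 Br⁻(aq)
Call the molar solubility s, so that [Hg₂²⁺] = s and [Br⁻] = 2s.
Ksp = [Hg₂²⁺][Br⁻]^2 = s · (2s)^2 = 4s^3
Ksp = 4 × (2.46×10⁻⁸)^3 = 5.95×10⁻²³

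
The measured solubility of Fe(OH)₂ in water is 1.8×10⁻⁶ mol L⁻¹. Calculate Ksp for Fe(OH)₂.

Fe(OH)₂(s) ⇌ Fe²⁺(aq) + 2 OH⁻(aq)
With molar solubility s: [Fe²⁺] = s, [OH⁻] = 2s.
Ksp = [Fe²⁺][OH⁻]^2 = s · (2s)^2 = 4s^3
Ksp = 4 × (1.8×10⁻⁶)^3 = 2.3×10⁻¹⁷

Ksp = 2.3×10⁻¹⁷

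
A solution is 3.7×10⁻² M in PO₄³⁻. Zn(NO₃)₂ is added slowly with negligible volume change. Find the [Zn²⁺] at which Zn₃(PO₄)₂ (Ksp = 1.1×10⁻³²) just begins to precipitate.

2.0×10⁻¹⁰ M

Precipitation begins when Q = Ksp.
Zn₃(PO₄)₂(s) ⇌ 3 Zn²⁺(aq) + 2 PO₄³⁻(aq)
Ksp = [Zn²⁺]^3[PO₄³⁻]^2 = [Zn²⁺]^3(3.7×10⁻²)^2
[Zn²⁺]^3 = 1.1×10⁻³² / (3.7×10⁻²)^2 = 8.0×10⁻³⁰
[Zn²⁺] = 2.0×10⁻¹⁰ M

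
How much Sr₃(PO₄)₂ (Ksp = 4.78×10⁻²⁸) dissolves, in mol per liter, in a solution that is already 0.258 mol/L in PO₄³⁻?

6.43×10⁻¹⁰ M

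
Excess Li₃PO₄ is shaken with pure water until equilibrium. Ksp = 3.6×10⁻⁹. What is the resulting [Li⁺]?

1.0×10⁻² M

Li₃PO₄(s) ⇌ 3 Li⁺(aq) + PO₄³⁻(aq)
If s mol/L of Li₃PO₄ dissolves, [Li⁺] = 3s and [PO₄³⁻] = s.
Ksp = [Li⁺]^3[PO₄³⁻] = (3s)^3 · s = 27s^4 = 3.6×10⁻⁹
s = 3.4×10⁻³ M
[Li⁺] = 3s = 1.0×10⁻² M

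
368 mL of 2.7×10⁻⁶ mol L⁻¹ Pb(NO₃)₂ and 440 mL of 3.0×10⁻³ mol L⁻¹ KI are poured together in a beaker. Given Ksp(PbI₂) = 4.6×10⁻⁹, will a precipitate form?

Total volume after mixing = 368 + 440 = 808 mL.
[Pb²⁺] = (2.7×10⁻⁶)(368)/808 = 1.2×10⁻⁶ mol L⁻¹
[I⁻] = (3.0×10⁻³)(440)/808 = 1.6×10⁻³ mol L⁻¹
Q = [Pb²⁺][I⁻]^2 = 3.3×10⁻¹²
Q = 3.3×10⁻¹² < Ksp = 4.6×10⁻⁹, so the solution is unsaturated and no precipitate forms.

No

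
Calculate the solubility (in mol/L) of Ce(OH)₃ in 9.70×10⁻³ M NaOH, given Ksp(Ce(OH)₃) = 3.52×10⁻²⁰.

3.86×10⁻¹⁴ M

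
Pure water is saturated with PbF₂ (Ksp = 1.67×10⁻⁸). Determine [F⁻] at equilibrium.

PbF₂(s) ⇌ Pb²⁺(aq) + 2 F⁻(aq)
With molar solubility s: [Pb²⁺] = s, [F⁻] = 2s.
Ksp = [Pb²⁺][F⁻]^2 = s · (2s)^2 = 4s^3 = 1.67×10⁻⁸
s = 1.61×10⁻³ mol/L
[F⁻] = 2s = 3.22×10⁻³ mol/L

3.22×10⁻³ M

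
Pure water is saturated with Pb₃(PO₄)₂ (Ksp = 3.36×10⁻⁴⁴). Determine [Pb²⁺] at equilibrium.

Pb₃(PO₄)₂(s) ⇌ 3 Pb²⁺(aq) + 2 PO₄³⁻(aq)
With molar solubility s: [Pb²⁺] = 3s, [PO₄³⁻] = 2s.
Ksp = [Pb²⁺]^3[PO₄³⁻]^2 = (3s)^3 · (2s)^2 = 108s^5 = 3.36×10⁻⁴⁴
s = 7.92×10⁻¹⁰ mol/L
[Pb²⁺] = 3s = 2.38×10⁻⁹ mol/L

2.38×10⁻⁹ M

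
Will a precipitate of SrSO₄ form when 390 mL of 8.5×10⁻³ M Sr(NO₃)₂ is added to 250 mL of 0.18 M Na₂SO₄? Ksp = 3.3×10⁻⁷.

The combined volume is 640 mL.
[Sr²⁺] = (8.5×10⁻³)(390)/640 = 5.2×10⁻³ M
[SO₄²⁻] = (0.18)(250)/640 = 7.0×10⁻² M
Q = [Sr²⁺][SO₄²⁻] = 3.6×10⁻⁴
Because Q > Ksp (3.6×10⁻⁴ vs 3.3×10⁻⁷), a precipitate of SrSO₄ forms.

Yes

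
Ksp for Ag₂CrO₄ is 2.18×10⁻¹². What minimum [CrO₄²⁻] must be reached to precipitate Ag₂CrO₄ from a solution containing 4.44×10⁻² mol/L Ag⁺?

The threshold for precipitation is Q = Ksp.
Ag₂CrO₄(s) ⇌ 2 Ag⁺(aq) + CrO₄²⁻(aq)
Ksp = [Ag⁺]^2[CrO₄²⁻] = [CrO₄²⁻](4.44×10⁻²)^2
[CrO₄²⁻] = 2.18×10⁻¹² / (4.44×10⁻²)^2 = 1.11×10⁻⁹
[CrO₄²⁻] = 1.11×10⁻⁹ mol/L

1.11×10⁻⁹ M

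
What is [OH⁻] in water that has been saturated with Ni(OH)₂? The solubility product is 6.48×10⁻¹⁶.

Ni(OH)₂(s) ⇌ Ni²⁺(aq) + 2 OH⁻(aq)
Let s be the molar solubility. Then [Ni²⁺] = s and [OH⁻] = 2s.
Ksp = [Ni²⁺][OH⁻]^2 = s · (2s)^2 = 4s^3 = 6.48×10⁻¹⁶
s = 5.45×10⁻⁶ mol L⁻¹
[OH⁻] = 2s = 1.09×10⁻⁵ mol L⁻¹

1.09×10⁻⁵ M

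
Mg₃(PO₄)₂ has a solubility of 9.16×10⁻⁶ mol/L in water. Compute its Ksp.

Ksp = 6.96×10⁻²⁴

Mg₃(PO₄)₂(s) ⇌ 3 Mg²⁺(aq) + 2 PO₄³⁻(aq)
For each mole of Mg₃(PO₄)₂ that dissolves per liter, [Mg²⁺] = 3s and [PO₄³⁻] = 2s; let s denote this solubility.
Ksp = [Mg²⁺]^3[PO₄³⁻]^2 = (3s)^3 · (2s)^2 = 108s^5
Ksp = 108 × (9.16×10⁻⁶)^5 = 6.96×10⁻²⁴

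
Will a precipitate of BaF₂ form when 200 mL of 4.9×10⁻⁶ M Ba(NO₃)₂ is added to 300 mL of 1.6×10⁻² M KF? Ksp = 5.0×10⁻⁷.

After mixing, V = 200 mL + 300 mL = 500 mL.
[Ba²⁺] = (4.9×10⁻⁶)(200)/500 = 2.0×10⁻⁶ M
[F⁻] = (1.6×10⁻²)(300)/500 = 9.6×10⁻³ M
Q = [Ba²⁺][F⁻]^2 = 1.8×10⁻¹⁰
Q = 1.8×10⁻¹⁰ < Ksp = 5.0×10⁻⁷, so the solution is unsaturated and no precipitate forms.

No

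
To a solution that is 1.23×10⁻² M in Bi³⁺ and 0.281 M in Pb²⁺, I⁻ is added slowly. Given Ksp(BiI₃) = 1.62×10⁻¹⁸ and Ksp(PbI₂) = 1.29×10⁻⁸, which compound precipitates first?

The threshold for precipitation is Q = Ksp.
For BiI₃: [I⁻] = (Ksp/[Bi³⁺])^(1/3) = 5.09×10⁻⁶ M
For PbI₂: [I⁻] = (Ksp/[Pb²⁺])^(1/2) = 2.14×10⁻⁴ M
The smaller threshold [I⁻] is reached first, so BiI₃ precipitates first.

BiI₃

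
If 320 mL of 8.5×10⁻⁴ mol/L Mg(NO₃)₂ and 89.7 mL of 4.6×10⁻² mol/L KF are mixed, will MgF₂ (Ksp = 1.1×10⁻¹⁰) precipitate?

Yes

Total volume after mixing = 320 + 89.7 = 409.7 mL.
[Mg²⁺] = (8.5×10⁻⁴)(320)/409.7 = 6.6×10⁻⁴ mol/L
[F⁻] = (4.6×10⁻²)(89.7)/409.7 = 1.0×10⁻² mol/L
Q = [Mg²⁺][F⁻]^2 = 6.7×10⁻⁸
Since Q (6.7×10⁻⁸) exceeds Ksp (1.1×10⁻¹⁰), MgF₂ will precipitate.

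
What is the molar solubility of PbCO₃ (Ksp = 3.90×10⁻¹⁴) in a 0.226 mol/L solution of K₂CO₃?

1.73×10⁻¹³ M

PbCO₃(s) ⇌ Pb²⁺(aq) + CO₃²⁻(aq)
CO₃²⁻ is already present at 0.226 mol/L. If s mol/L of PbCO₃ dissolves, [Pb²⁺] = s while [CO₃²⁻] ≈ 0.226 mol/L.
Ksp = [Pb²⁺][CO₃²⁻] = s(0.226)
s = 3.90×10⁻¹⁴ / (0.226) = 1.73×10⁻¹³
s = 1.73×10⁻¹³ mol/L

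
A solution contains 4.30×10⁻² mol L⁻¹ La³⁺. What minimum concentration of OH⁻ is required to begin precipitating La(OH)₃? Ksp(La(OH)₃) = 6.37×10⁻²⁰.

1.14×10⁻⁶ M

The threshold for precipitation is Q = Ksp.
La(OH)₃(s) ⇌ La³⁺(aq) + 3 OH⁻(aq)
Ksp = [La³⁺][OH⁻]^3 = [OH⁻]^3(4.30×10⁻²)
[OH⁻]^3 = 6.37×10⁻²⁰ / (4.30×10⁻²) = 1.48×10⁻¹⁸
[OH⁻] = 1.14×10⁻⁶ mol L⁻¹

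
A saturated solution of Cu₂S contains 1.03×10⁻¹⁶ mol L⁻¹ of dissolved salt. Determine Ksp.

Ksp = 4.37×10⁻⁴⁸

Cu₂S(s) ⇌ 2 Cu⁺(aq) + S²⁻(aq)
Call the molar solubility s, so that [Cu⁺] = 2s and [S²⁻] = s.
Ksp = [Cu⁺]^2[S²⁻] = (2s)^2 · s = 4s^3
Ksp = 4 × (1.03×10⁻¹⁶)^3 = 4.37×10⁻⁴⁸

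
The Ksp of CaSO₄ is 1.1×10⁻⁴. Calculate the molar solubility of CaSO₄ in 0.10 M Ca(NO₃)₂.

1.1×10⁻³ M

CaSO₄(s) ⇌ Ca²⁺(aq) + SO₄²⁻(aq)
Ca²⁺ is already present at 0.10 M. If s mol/L of CaSO₄ dissolves, [SO₄²⁻] = s while [Ca²⁺] ≈ 0.10 M.
Ksp = [Ca²⁺][SO₄²⁻] = (0.10)s
s = 1.1×10⁻⁴ / (0.10) = 1.1×10⁻³
s = 1.1×10⁻³ M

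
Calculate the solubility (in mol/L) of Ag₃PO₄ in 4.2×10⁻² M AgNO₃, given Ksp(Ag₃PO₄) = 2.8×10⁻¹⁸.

Ag₃PO₄(s) ⇌ 3 Ag⁺(aq) + PO₄³⁻(aq)
The solution already contains Ag⁺ at 4.2×10⁻² M. Let s be the molar solubility of Ag₃PO₄.
[Ag⁺] ≈ 4.2×10⁻² M (common ion dominates); [PO₄³⁻] = s.
Ksp = [Ag⁺]^3[PO₄³⁻] = (4.2×10⁻²)^3s
s = 2.8×10⁻¹⁸ / (4.2×10⁻²)^3 = 3.8×10⁻¹⁴
s = 3.8×10⁻¹⁴ M

3.8×10⁻¹⁴ M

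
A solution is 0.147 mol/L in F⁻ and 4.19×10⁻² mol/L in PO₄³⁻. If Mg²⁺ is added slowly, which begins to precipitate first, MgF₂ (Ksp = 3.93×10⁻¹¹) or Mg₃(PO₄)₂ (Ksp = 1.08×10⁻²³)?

The threshold for precipitation is Q = Ksp.
For MgF₂: [Mg²⁺] = (Ksp/[F⁻]^2) = 1.82×10⁻⁹ mol/L
For Mg₃(PO₄)₂: [Mg²⁺] = (Ksp/[PO₄³⁻]^2)^(1/3) = 1.83×10⁻⁷ mol/L
The smaller threshold [Mg²⁺] is reached first, so MgF₂ precipitates first.

MgF₂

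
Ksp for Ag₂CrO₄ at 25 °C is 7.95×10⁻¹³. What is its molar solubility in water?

Ag₂CrO₄(s) ⇌ 2 Ag⁺(aq) + CrO₄²⁻(aq)
With molar solubility s: [Ag⁺] = 2s, [CrO₄²⁻] = s.
Ksp = [Ag⁺]^2[CrO₄²⁻] = (2s)^2 · s = 4s^3
4s^3 = 7.95×10⁻¹³  ⇒  s^3 = 1.99×10⁻¹³
Taking the 3rd root, s = 5.84×10⁻⁵ mol/L.

5.84×10⁻⁵ M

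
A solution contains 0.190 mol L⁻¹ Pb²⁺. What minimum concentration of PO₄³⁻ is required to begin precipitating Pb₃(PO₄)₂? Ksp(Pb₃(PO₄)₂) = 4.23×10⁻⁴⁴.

The threshold for precipitation is Q = Ksp.
Pb₃(PO₄)₂(s) ⇌ 3 Pb²⁺(aq) + 2 PO₄³⁻(aq)
Ksp = [Pb²⁺]^3[PO₄³⁻]^2 = [PO₄³⁻]^2(0.190)^3
[PO₄³⁻]^2 = 4.23×10⁻⁴⁴ / (0.190)^3 = 6.17×10⁻⁴²
[PO₄³⁻] = 2.48×10⁻²¹ mol L⁻¹

2.48×10⁻²¹ M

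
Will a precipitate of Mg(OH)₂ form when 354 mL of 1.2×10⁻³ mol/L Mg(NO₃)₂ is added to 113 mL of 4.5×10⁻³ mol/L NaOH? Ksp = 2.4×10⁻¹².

Yes

The combined volume is 467 mL.
[Mg²⁺] = (1.2×10⁻³)(354)/467 = 9.1×10⁻⁴ mol/L
[OH⁻] = (4.5×10⁻³)(113)/467 = 1.1×10⁻³ mol/L
Q = [Mg²⁺][OH⁻]^2 = 1.1×10⁻⁹
Q = 1.1×10⁻⁹ > Ksp = 2.4×10⁻¹², so the solution is supersaturated and Mg(OH)₂ precipitates.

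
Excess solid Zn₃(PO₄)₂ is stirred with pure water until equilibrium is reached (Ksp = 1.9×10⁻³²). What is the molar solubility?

Zn₃(PO₄)₂(s) ⇌ 3 Zn²⁺(aq) + 2 PO₄³⁻(aq)
If s mol/L of Zn₃(PO₄)₂ dissolves, [Zn²⁺] = 3s and [PO₄³⁻] = 2s.
Ksp = [Zn²⁺]^3[PO₄³⁻]^2 = (3s)^3 · (2s)^2 = 108s^5
108s^5 = 1.9×10⁻³²  ⇒  s^5 = 1.8×10⁻³⁴
s = 1.8×10⁻⁷ mol/L

1.8×10⁻⁷ M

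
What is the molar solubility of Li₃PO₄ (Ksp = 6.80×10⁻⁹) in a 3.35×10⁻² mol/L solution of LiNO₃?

1.81×10⁻⁴ M

Li₃PO₄(s) ⇌ 3 Li⁺(aq) + PO₄³⁻(aq)
Li⁺ is already present at 3.35×10⁻² mol/L. If s mol/L of Li₃PO₄ dissolves, [PO₄³⁻] = s while [Li⁺] ≈ 3.35×10⁻² mol/L.
Ksp = [Li⁺]^3[PO₄³⁻] = (3.35×10⁻²)^3s
s = 6.80×10⁻⁹ / (3.35×10⁻²)^3 = 1.81×10⁻⁴
s = 1.81×10⁻⁴ mol/L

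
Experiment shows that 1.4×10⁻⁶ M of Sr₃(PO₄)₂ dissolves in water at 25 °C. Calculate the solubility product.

Ksp = 5.8×10⁻²⁸

Sr₃(PO₄)₂(s) ⇌ 3 Sr²⁺(aq) + 2 PO₄³⁻(aq)
Call the molar solubility s, so that [Sr²⁺] = 3s and [PO₄³⁻] = 2s.
Ksp = [Sr²⁺]^3[PO₄³⁻]^2 = (3s)^3 · (2s)^2 = 108s^5
Ksp = 108 × (1.4×10⁻⁶)^5 = 5.8×10⁻²⁸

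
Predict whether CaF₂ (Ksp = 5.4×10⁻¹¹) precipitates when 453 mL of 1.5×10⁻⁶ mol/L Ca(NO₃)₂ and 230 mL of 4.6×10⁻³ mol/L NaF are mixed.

The combined volume is 683 mL.
[Ca²⁺] = (1.5×10⁻⁶)(453)/683 = 9.9×10⁻⁷ mol/L
[F⁻] = (4.6×10⁻³)(230)/683 = 1.5×10⁻³ mol/L
Q = [Ca²⁺][F⁻]^2 = 2.4×10⁻¹²
Q = 2.4×10⁻¹² < Ksp = 5.4×10⁻¹¹, so the solution is unsaturated and no precipitate forms.

No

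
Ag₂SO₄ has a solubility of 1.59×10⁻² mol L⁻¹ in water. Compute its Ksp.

Ag₂SO₄(s) ⇌ 2 Ag⁺(aq) + SO₄²⁻(aq)
For each mole of Ag₂SO₄ that dissolves per liter, [Ag⁺] = 2s and [SO₄²⁻] = s; let s denote this solubility.
Ksp = [Ag⁺]^2[SO₄²⁻] = (2s)^2 · s = 4s^3
Ksp = 4 × (1.59×10⁻²)^3 = 1.61×10⁻⁵

Ksp = 1.61×10⁻⁵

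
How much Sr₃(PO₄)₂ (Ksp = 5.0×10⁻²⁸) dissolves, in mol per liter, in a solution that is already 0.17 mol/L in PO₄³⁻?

8.6×10⁻¹⁰ M

Sr₃(PO₄)₂(s) ⇌ 3 Sr²⁺(aq) + 2 PO₄³⁻(aq)
With PO₄³⁻ already at 0.17 mol/L and s small, take [PO₄³⁻] ≈ 0.17 mol/L and [Sr²⁺] = 3s.
Ksp = [Sr²⁺]^3[PO₄³⁻]^2 = (3s)^3(0.17)^2
(3s)^3 = 5.0×10⁻²⁸ / (0.17)^2 = 1.7×10⁻²⁶
s = 8.6×10⁻¹⁰ mol/L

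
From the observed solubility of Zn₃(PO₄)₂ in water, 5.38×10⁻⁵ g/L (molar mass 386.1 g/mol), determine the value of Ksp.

Ksp = 5.67×10⁻³³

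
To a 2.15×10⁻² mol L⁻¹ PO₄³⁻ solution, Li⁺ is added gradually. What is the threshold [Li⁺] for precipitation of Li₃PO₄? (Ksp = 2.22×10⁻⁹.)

Precipitation of each salt begins when its ion product equals Ksp.
Li₃PO₄(s) ⇌ 3 Li⁺(aq) + PO₄³⁻(aq)
Ksp = [Li⁺]^3[PO₄³⁻] = [Li⁺]^3(2.15×10⁻²)
[Li⁺]^3 = 2.22×10⁻⁹ / (2.15×10⁻²) = 1.03×10⁻⁷
[Li⁺] = 4.69×10⁻³ mol L⁻¹

4.69×10⁻³ M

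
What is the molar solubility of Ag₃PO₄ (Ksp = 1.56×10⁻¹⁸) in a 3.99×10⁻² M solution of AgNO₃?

Ag₃PO₄(s) ⇌ 3 Ag⁺(aq) + PO₄³⁻(aq)
Ag⁺ is already present at 3.99×10⁻² M. If s mol/L of Ag₃PO₄ dissolves, [PO₄³⁻] = s while [Ag⁺] ≈ 3.99×10⁻² M.
Ksp = [Ag⁺]^3[PO₄³⁻] = (3.99×10⁻²)^3s
s = 1.56×10⁻¹⁸ / (3.99×10⁻²)^3 = 2.46×10⁻¹⁴
s = 2.46×10⁻¹⁴ M

2.46×10⁻¹⁴ M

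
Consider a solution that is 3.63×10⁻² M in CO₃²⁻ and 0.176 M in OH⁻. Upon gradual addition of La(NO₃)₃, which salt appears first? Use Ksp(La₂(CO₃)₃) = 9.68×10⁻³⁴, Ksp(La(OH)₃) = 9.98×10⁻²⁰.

Precipitation of each salt begins when its ion product equals Ksp.
For La₂(CO₃)₃: [La³⁺] = (Ksp/[CO₃²⁻]^3)^(1/2) = 4.50×10⁻¹⁵ M
For La(OH)₃: [La³⁺] = (Ksp/[OH⁻]^3) = 1.83×10⁻¹⁷ M
La(OH)₃ requires the lower [La³⁺], so it precipitates first.

La(OH)₃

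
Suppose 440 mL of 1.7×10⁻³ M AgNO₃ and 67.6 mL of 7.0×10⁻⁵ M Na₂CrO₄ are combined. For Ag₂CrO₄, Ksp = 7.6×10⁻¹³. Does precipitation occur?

Yes

Total volume after mixing = 440 + 67.6 = 507.6 mL.
[Ag⁺] = (1.7×10⁻³)(440)/507.6 = 1.5×10⁻³ M
[CrO₄²⁻] = (7.0×10⁻⁵)(67.6)/507.6 = 9.3×10⁻⁶ M
Q = [Ag⁺]^2[CrO₄²⁻] = 2.0×10⁻¹¹
Since Q (2.0×10⁻¹¹) exceeds Ksp (7.6×10⁻¹³), Ag₂CrO₄ will precipitate.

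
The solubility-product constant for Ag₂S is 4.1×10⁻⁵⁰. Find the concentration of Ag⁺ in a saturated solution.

4.3×10⁻¹⁷ M

Ag₂S(s) ⇌ 2 Ag⁺(aq) + S²⁻(aq)
Call the molar solubility s, so that [Ag⁺] = 2s and [S²⁻] = s.
Ksp = [Ag⁺]^2[S²⁻] = (2s)^2 · s = 4s^3 = 4.1×10⁻⁵⁰
s = 2.2×10⁻¹⁷ M
[Ag⁺] = 2s = 4.3×10⁻¹⁷ M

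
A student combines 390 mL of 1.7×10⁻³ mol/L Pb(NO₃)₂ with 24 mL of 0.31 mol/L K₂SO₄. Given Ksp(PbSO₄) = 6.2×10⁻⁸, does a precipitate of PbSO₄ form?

Yes

After mixing, V = 390 mL + 24 mL = 414 mL.
[Pb²⁺] = (1.7×10⁻³)(390)/414 = 1.6×10⁻³ mol/L
[SO₄²⁻] = (0.31)(24)/414 = 1.8×10⁻² mol/L
Q = [Pb²⁺][SO₄²⁻] = 2.9×10⁻⁵
Q = 2.9×10⁻⁵ > Ksp = 6.2×10⁻⁸, so the solution is supersaturated and PbSO₄ precipitates.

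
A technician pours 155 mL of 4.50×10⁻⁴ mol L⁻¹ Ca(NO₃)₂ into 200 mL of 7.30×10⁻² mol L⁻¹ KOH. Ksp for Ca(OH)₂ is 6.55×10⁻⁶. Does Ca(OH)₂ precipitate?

The combined volume is 355 mL.
[Ca²⁺] = (4.50×10⁻⁴)(155)/355 = 1.96×10⁻⁴ mol L⁻¹
[OH⁻] = (7.30×10⁻²)(200)/355 = 4.11×10⁻² mol L⁻¹
Q = [Ca²⁺][OH⁻]^2 = 3.32×10⁻⁷
Q = 3.32×10⁻⁷ < Ksp = 6.55×10⁻⁶, so the solution is unsaturated and no precipitate forms.

No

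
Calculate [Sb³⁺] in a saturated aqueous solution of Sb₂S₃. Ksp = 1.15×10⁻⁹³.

Sb₂S₃(s) ⇌ 2 Sb³⁺(aq) + 3 S²⁻(aq)
Let s be the molar solubility. Then [Sb³⁺] = 2s and [S²⁻] = 3s.
Ksp = [Sb³⁺]^2[S²⁻]^3 = (2s)^2 · (3s)^3 = 108s^5 = 1.15×10⁻⁹³
s = 1.01×10⁻¹⁹ mol L⁻¹
[Sb³⁺] = 2s = 2.03×10⁻¹⁹ mol L⁻¹

2.03×10⁻¹⁹ M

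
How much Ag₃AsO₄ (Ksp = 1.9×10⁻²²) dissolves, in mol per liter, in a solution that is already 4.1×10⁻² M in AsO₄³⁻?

Ag₃AsO₄(s) ⇌ 3 Ag⁺(aq) + AsO₄³⁻(aq)
AsO₄³⁻ is already present at 4.1×10⁻² M. If s mol/L of Ag₃AsO₄ dissolves, [Ag⁺] = 3s while [AsO₄³⁻] ≈ 4.1×10⁻² M.
Ksp = [Ag⁺]^3[AsO₄³⁻] = (3s)^3(4.1×10⁻²)
(3s)^3 = 1.9×10⁻²² / (4.1×10⁻²) = 4.6×10⁻²¹
s = 5.6×10⁻⁸ M

5.6×10⁻⁸ M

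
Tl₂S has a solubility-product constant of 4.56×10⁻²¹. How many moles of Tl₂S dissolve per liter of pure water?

1.04×10⁻⁷ M

Tl₂S(s) ⇌ 2 Tl⁺(aq) + S²⁻(aq)
Call the molar solubility s, so that [Tl⁺] = 2s and [S²⁻] = s.
Ksp = [Tl⁺]^2[S²⁻] = (2s)^2 · s = 4s^3
4s^3 = 4.56×10⁻²¹  ⇒  s^3 = 1.14×10⁻²¹
s = 1.04×10⁻⁷ M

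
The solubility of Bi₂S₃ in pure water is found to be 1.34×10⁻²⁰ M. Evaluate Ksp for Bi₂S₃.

Bi₂S₃(s) ⇌ 2 Bi³⁺(aq) + 3 S²⁻(aq)
For each mole of Bi₂S₃ that dissolves per liter, [Bi³⁺] = 2s and [S²⁻] = 3s; let s denote this solubility.
Ksp = [Bi³⁺]^2[S²⁻]^3 = (2s)^2 · (3s)^3 = 108s^5
Ksp = 108 × (1.34×10⁻²⁰)^5 = 4.67×10⁻⁹⁸

Ksp = 4.67×10⁻⁹⁸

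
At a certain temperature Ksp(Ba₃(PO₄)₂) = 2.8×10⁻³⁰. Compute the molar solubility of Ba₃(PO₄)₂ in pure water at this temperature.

4.8×10⁻⁷ M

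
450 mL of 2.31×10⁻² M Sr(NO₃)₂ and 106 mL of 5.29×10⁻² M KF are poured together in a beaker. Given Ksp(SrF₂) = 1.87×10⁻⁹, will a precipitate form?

Total volume after mixing = 450 + 106 = 556 mL.
[Sr²⁺] = (2.31×10⁻²)(450)/556 = 1.87×10⁻² M
[F⁻] = (5.29×10⁻²)(106)/556 = 1.01×10⁻² M
Q = [Sr²⁺][F⁻]^2 = 1.90×10⁻⁶
Q = 1.90×10⁻⁶ > Ksp = 1.87×10⁻⁹, so the solution is supersaturated and SrF₂ precipitates.

Yes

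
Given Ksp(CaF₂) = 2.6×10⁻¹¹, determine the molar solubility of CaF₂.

1.9×10⁻⁴ M

CaF₂(s) ⇌ Ca²⁺(aq) + 2 F⁻(aq)
With molar solubility s: [Ca²⁺] = s, [F⁻] = 2s.
Ksp = [Ca²⁺][F⁻]^2 = s · (2s)^2 = 4s^3
4s^3 = 2.6×10⁻¹¹  ⇒  s^3 = 6.5×10⁻¹²
Taking the 3rd root, s = 1.9×10⁻⁴ M.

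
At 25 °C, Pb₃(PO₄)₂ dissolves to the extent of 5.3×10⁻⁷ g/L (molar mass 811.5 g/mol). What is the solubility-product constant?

Ksp = 1.3×10⁻⁴⁴

s = (5.3×10⁻⁷ g L⁻¹)/(811.5 g mol⁻¹) = 6.531×10⁻¹⁰ M
Pb₃(PO₄)₂(s) ⇌ 3 Pb²⁺(aq) + 2 PO₄³⁻(aq)
If s mol/L of Pb₃(PO₄)₂ dissolves, [Pb²⁺] = 3s and [PO₄³⁻] = 2s.
Ksp = [Pb²⁺]^3[PO₄³⁻]^2 = (3s)^3 · (2s)^2 = 108s^5
Ksp = 108 × (6.531×10⁻¹⁰)^5 = 1.3×10⁻⁴⁴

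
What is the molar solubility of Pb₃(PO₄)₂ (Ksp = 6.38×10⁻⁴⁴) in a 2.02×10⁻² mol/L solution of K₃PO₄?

1.80×10⁻¹⁴ M

Pb₃(PO₄)₂(s) ⇌ 3 Pb²⁺(aq) + 2 PO₄³⁻(aq)
PO₄³⁻ is already present at 2.02×10⁻² mol/L. If s mol/L of Pb₃(PO₄)₂ dissolves, [Pb²⁺] = 3s while [PO₄³⁻] ≈ 2.02×10⁻² mol/L.
Ksp = [Pb²⁺]^3[PO₄³⁻]^2 = (3s)^3(2.02×10⁻²)^2
(3s)^3 = 6.38×10⁻⁴⁴ / (2.02×10⁻²)^2 = 1.56×10⁻⁴⁰
s = 1.80×10⁻¹⁴ mol/L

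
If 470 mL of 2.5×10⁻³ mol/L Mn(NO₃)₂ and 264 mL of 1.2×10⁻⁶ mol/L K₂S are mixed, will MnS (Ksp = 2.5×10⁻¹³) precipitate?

The combined volume is 734 mL.
[Mn²⁺] = (2.5×10⁻³)(470)/734 = 1.6×10⁻³ mol/L
[S²⁻] = (1.2×10⁻⁶)(264)/734 = 4.3×10⁻⁷ mol/L
Q = [Mn²⁺][S²⁻] = 6.9×10⁻¹⁰
Q = 6.9×10⁻¹⁰ > Ksp = 2.5×10⁻¹³, so the solution is supersaturated and MnS precipitates.

Yes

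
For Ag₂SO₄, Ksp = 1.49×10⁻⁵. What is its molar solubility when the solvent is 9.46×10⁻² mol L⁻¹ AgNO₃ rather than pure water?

Ag₂SO₄(s) ⇌ 2 Ag⁺(aq) + SO₄²⁻(aq)
Ag⁺ is already present at 9.46×10⁻² mol L⁻¹. If s mol/L of Ag₂SO₄ dissolves, [SO₄²⁻] = s while [Ag⁺] ≈ 9.46×10⁻² mol L⁻¹.
Ksp = [Ag⁺]^2[SO₄²⁻] = (9.46×10⁻²)^2s
s = 1.49×10⁻⁵ / (9.46×10⁻²)^2 = 1.66×10⁻³
s = 1.66×10⁻³ mol L⁻¹

1.66×10⁻³ M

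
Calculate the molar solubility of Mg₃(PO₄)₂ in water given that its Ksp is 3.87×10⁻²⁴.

8.14×10⁻⁶ M

Mg₃(PO₄)₂(s) ⇌ 3 Mg²⁺(aq) + 2 PO₄³⁻(aq)
Let s be the molar solubility. Then [Mg²⁺] = 3s and [PO₄³⁻] = 2s.
Ksp = [Mg²⁺]^3[PO₄³⁻]^2 = (3s)^3 · (2s)^2 = 108s^5
108s^5 = 3.87×10⁻²⁴  ⇒  s^5 = 3.58×10⁻²⁶
Taking the 5th root, s = 8.14×10⁻⁶ mol/L.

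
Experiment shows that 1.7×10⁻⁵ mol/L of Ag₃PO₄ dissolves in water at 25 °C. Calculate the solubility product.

Ksp = 2.3×10⁻¹⁸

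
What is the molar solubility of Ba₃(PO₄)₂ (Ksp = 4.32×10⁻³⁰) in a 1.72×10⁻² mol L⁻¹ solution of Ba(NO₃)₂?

4.61×10⁻¹³ M

Ba₃(PO₄)₂(s) ⇌ 3 Ba²⁺(aq) + 2 PO₄³⁻(aq)
With Ba²⁺ already at 1.72×10⁻² mol L⁻¹ and s small, take [Ba²⁺] ≈ 1.72×10⁻² mol L⁻¹ and [PO₄³⁻] = 2s.
Ksp = [Ba²⁺]^3[PO₄³⁻]^2 = (1.72×10⁻²)^3(2s)^2
(2s)^2 = 4.32×10⁻³⁰ / (1.72×10⁻²)^3 = 8.49×10⁻²⁵
s = 4.61×10⁻¹³ mol L⁻¹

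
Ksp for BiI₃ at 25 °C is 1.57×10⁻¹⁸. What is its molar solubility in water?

1.55×10⁻⁵ M

BiI₃(s) ⇌ Bi³⁺(aq) + 3 I⁻(aq)
If s mol/L of BiI₃ dissolves, [Bi³⁺] = s and [I⁻] = 3s.
Ksp = [Bi³⁺][I⁻]^3 = s · (3s)^3 = 27s^4
27s^4 = 1.57×10⁻¹⁸  ⇒  s^4 = 5.81×10⁻²⁰
s = (5.81×10⁻²⁰)^(1/4) = 1.55×10⁻⁵ mol L⁻¹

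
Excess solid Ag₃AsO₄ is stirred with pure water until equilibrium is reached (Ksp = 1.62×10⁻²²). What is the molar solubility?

Ag₃AsO₄(s) ⇌ 3 Ag⁺(aq) + AsO₄³⁻(aq)
With molar solubility s: [Ag⁺] = 3s, [AsO₄³⁻] = s.
Ksp = [Ag⁺]^3[AsO₄³⁻] = (3s)^3 · s = 27s^4
27s^4 = 1.62×10⁻²²  ⇒  s^4 = 6.00×10⁻²⁴
s = (6.00×10⁻²⁴)^(1/4) = 1.57×10⁻⁶ mol L⁻¹

1.57×10⁻⁶ M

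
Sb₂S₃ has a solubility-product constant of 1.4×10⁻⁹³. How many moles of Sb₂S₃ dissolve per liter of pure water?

1.1×10⁻¹⁹ M

Sb₂S₃(s) ⇌ 2 Sb³⁺(aq) + 3 S²⁻(aq)
For each mole of Sb₂S₃ that dissolves per liter, [Sb³⁺] = 2s and [S²⁻] = 3s; let s denote this solubility.
Ksp = [Sb³⁺]^2[S²⁻]^3 = (2s)^2 · (3s)^3 = 108s^5
108s^5 = 1.4×10⁻⁹³  ⇒  s^5 = 1.3×10⁻⁹⁵
s = 1.1×10⁻¹⁹ mol/L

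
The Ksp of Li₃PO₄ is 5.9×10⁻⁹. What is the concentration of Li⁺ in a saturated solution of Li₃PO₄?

1.2×10⁻² M

Li₃PO₄(s) ⇌ 3 Li⁺(aq) + PO₄³⁻(aq)
If s mol/L of Li₃PO₄ dissolves, [Li⁺] = 3s and [PO₄³⁻] = s.
Ksp = [Li⁺]^3[PO₄³⁻] = (3s)^3 · s = 27s^4 = 5.9×10⁻⁹
s = 3.8×10⁻³ M
[Li⁺] = 3s = 1.2×10⁻² M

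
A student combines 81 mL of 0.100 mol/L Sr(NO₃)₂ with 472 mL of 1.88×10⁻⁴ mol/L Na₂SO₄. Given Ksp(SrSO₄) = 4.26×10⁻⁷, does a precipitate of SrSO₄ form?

Yes

The combined volume is 553 mL.
[Sr²⁺] = (0.100)(81)/553 = 1.46×10⁻² mol/L
[SO₄²⁻] = (1.88×10⁻⁴)(472)/553 = 1.60×10⁻⁴ mol/L
Q = [Sr²⁺][SO₄²⁻] = 2.35×10⁻⁶
Because Q > Ksp (2.35×10⁻⁶ vs 4.26×10⁻⁷), a precipitate of SrSO₄ forms.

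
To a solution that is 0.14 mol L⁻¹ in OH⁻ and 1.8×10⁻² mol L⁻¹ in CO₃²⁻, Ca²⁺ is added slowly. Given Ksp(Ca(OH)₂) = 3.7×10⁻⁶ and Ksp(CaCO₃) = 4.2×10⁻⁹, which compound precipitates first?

A salt starts to precipitate once the ion product Q reaches its Ksp.
For Ca(OH)₂: [Ca²⁺] = (Ksp/[OH⁻]^2) = 1.9×10⁻⁴ mol L⁻¹
For CaCO₃: [Ca²⁺] = (Ksp/[CO₃²⁻]) = 2.3×10⁻⁷ mol L⁻¹
Since CaCO₃ needs less Ca²⁺ to reach saturation, it precipitates first.

CaCO₃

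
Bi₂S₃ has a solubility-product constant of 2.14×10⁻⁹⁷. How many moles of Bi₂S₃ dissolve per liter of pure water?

1.82×10⁻²⁰ M

Bi₂S₃(s) ⇌ 2 Bi³⁺(aq) + 3 S²⁻(aq)
If s mol/L of Bi₂S₃ dissolves, [Bi³⁺] = 2s and [S²⁻] = 3s.
Ksp = [Bi³⁺]^2[S²⁻]^3 = (2s)^2 · (3s)^3 = 108s^5
108s^5 = 2.14×10⁻⁹⁷  ⇒  s^5 = 1.98×10⁻⁹⁹
s = (1.98×10⁻⁹⁹)^(1/5) = 1.82×10⁻²⁰ M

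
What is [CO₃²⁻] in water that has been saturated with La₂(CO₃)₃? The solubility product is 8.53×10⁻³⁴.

2.86×10⁻⁷ M

La₂(CO₃)₃(s) ⇌ 2 La³⁺(aq) + 3 CO₃²⁻(aq)
Let s be the molar solubility. Then [La³⁺] = 2s and [CO₃²⁻] = 3s.
Ksp = [La³⁺]^2[CO₃²⁻]^3 = (2s)^2 · (3s)^3 = 108s^5 = 8.53×10⁻³⁴
s = 9.54×10⁻⁸ mol L⁻¹
[CO₃²⁻] = 3s = 2.86×10⁻⁷ mol L⁻¹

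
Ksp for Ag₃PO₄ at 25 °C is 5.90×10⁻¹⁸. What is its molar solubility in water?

2.16×10⁻⁵ M

Ag₃PO₄(s) ⇌ 3 Ag⁺(aq) + PO₄³⁻(aq)
If s mol/L of Ag₃PO₄ dissolves, [Ag⁺] = 3s and [PO₄³⁻] = s.
Ksp = [Ag⁺]^3[PO₄³⁻] = (3s)^3 · s = 27s^4
27s^4 = 5.90×10⁻¹⁸  ⇒  s^4 = 2.19×10⁻¹⁹
Taking the 4th root, s = 2.16×10⁻⁵ mol L⁻¹.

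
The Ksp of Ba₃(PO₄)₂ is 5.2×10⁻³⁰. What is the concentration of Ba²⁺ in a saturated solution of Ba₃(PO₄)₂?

1.6×10⁻⁶ M

Ba₃(PO₄)₂(s) ⇌ 3 Ba²⁺(aq) + 2 PO₄³⁻(aq)
If s mol/L of Ba₃(PO₄)₂ dissolves, [Ba²⁺] = 3s and [PO₄³⁻] = 2s.
Ksp = [Ba²⁺]^3[PO₄³⁻]^2 = (3s)^3 · (2s)^2 = 108s^5 = 5.2×10⁻³⁰
s = 5.5×10⁻⁷ mol/L
[Ba²⁺] = 3s = 1.6×10⁻⁶ mol/L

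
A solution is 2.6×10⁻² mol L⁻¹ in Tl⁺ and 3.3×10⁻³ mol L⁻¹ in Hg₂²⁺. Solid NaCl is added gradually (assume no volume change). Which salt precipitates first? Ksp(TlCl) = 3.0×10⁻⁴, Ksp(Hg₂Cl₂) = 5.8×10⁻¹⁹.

Hg₂Cl₂

A salt starts to precipitate once the ion product Q reaches its Ksp.
For TlCl: [Cl⁻] = (Ksp/[Tl⁺]) = 1.2×10⁻² mol L⁻¹
For Hg₂Cl₂: [Cl⁻] = (Ksp/[Hg₂²⁺])^(1/2) = 1.3×10⁻⁸ mol L⁻¹
Since Hg₂Cl₂ needs less Cl⁻ to reach saturation, it precipitates first.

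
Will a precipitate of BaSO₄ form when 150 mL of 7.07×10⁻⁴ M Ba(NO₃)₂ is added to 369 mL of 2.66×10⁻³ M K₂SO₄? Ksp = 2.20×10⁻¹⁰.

Yes

After mixing, V = 150 mL + 369 mL = 519 mL.
[Ba²⁺] = (7.07×10⁻⁴)(150)/519 = 2.04×10⁻⁴ M
[SO₄²⁻] = (2.66×10⁻³)(369)/519 = 1.89×10⁻³ M
Q = [Ba²⁺][SO₄²⁻] = 3.86×10⁻⁷
Because Q > Ksp (3.86×10⁻⁷ vs 2.20×10⁻¹⁰), a precipitate of BaSO₄ forms.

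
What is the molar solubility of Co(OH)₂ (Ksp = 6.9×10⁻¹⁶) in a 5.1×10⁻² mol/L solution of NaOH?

Co(OH)₂(s) ⇌ Co²⁺(aq) + 2 OH⁻(aq)
With OH⁻ already at 5.1×10⁻² mol/L and s small, take [OH⁻] ≈ 5.1×10⁻² mol/L and [Co²⁺] = s.
Ksp = [Co²⁺][OH⁻]^2 = s(5.1×10⁻²)^2
s = 6.9×10⁻¹⁶ / (5.1×10⁻²)^2 = 2.7×10⁻¹³
s = 2.7×10⁻¹³ mol/L

2.7×10⁻¹³ M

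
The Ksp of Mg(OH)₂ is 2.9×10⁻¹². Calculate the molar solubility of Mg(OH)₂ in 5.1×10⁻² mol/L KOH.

1.1×10⁻⁹ M

Mg(OH)₂(s) ⇌ Mg²⁺(aq) + 2 OH⁻(aq)
Let s be the solubility of Mg(OH)₂ here. The common ion gives [OH⁻] ≈ 5.1×10⁻² mol/L, and [Mg²⁺] = s.
Ksp = [Mg²⁺][OH⁻]^2 = s(5.1×10⁻²)^2
s = 2.9×10⁻¹² / (5.1×10⁻²)^2 = 1.1×10⁻⁹
s = 1.1×10⁻⁹ mol/L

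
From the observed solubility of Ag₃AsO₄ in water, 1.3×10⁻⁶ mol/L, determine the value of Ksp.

Ksp = 7.7×10⁻²³

Ag₃AsO₄(s) ⇌ 3 Ag⁺(aq) + AsO₄³⁻(aq)
If s mol/L of Ag₃AsO₄ dissolves, [Ag⁺] = 3s and [AsO₄³⁻] = s.
Ksp = [Ag⁺]^3[AsO₄³⁻] = (3s)^3 · s = 27s^4
Ksp = 27 × (1.3×10⁻⁶)^4 = 7.7×10⁻²³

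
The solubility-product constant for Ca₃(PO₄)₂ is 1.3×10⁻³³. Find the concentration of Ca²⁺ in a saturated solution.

Ca₃(PO₄)₂(s) ⇌ 3 Ca²⁺(aq) + 2 PO₄³⁻(aq)
If s mol/L of Ca₃(PO₄)₂ dissolves, [Ca²⁺] = 3s and [PO₄³⁻] = 2s.
Ksp = [Ca²⁺]^3[PO₄³⁻]^2 = (3s)^3 · (2s)^2 = 108s^5 = 1.3×10⁻³³
s = 1.0×10⁻⁷ mol/L
[Ca²⁺] = 3s = 3.1×10⁻⁷ mol/L

3.1×10⁻⁷ M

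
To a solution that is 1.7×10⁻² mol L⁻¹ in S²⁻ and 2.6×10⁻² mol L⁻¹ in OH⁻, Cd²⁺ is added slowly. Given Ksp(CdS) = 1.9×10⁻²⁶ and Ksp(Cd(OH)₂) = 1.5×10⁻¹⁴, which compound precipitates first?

CdS

Each salt precipitates once Q = Ksp for that salt.
For CdS: [Cd²⁺] = (Ksp/[S²⁻]) = 1.1×10⁻²⁴ mol L⁻¹
For Cd(OH)₂: [Cd²⁺] = (Ksp/[OH⁻]^2) = 2.2×10⁻¹¹ mol L⁻¹
CdS requires the lower [Cd²⁺], so it precipitates first.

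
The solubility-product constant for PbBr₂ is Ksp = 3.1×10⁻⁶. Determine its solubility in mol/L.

9.2×10⁻³ M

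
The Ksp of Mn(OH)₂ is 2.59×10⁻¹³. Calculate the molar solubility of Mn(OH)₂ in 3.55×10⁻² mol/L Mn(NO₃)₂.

1.35×10⁻⁶ M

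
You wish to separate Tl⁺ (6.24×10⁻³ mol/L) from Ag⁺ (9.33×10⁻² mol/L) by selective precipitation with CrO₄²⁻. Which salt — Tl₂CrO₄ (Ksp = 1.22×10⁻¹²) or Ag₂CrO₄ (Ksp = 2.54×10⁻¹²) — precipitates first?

The threshold for precipitation is Q = Ksp.
For Tl₂CrO₄: [CrO₄²⁻] = (Ksp/[Tl⁺]^2) = 3.13×10⁻⁸ mol/L
For Ag₂CrO₄: [CrO₄²⁻] = (Ksp/[Ag⁺]^2) = 2.92×10⁻¹⁰ mol/L
Since Ag₂CrO₄ needs less CrO₄²⁻ to reach saturation, it precipitates first.

Ag₂CrO₄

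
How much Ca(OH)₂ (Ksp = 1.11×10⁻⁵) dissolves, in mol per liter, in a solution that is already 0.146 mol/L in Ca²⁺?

4.36×10⁻³ M

Ca(OH)₂(s) ⇌ Ca²⁺(aq) + 2 OH⁻(aq)
Ca²⁺ is already present at 0.146 mol/L. If s mol/L of Ca(OH)₂ dissolves, [OH⁻] = 2s while [Ca²⁺] ≈ 0.146 mol/L.
Ksp = [Ca²⁺][OH⁻]^2 = (0.146)(2s)^2
(2s)^2 = 1.11×10⁻⁵ / (0.146) = 7.60×10⁻⁵
s = 4.36×10⁻³ mol/L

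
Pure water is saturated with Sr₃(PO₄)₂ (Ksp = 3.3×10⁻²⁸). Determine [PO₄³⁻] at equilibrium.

Sr₃(PO₄)₂(s) ⇌ 3 Sr²⁺(aq) + 2 PO₄³⁻(aq)
Call the molar solubility s, so that [Sr²⁺] = 3s and [PO₄³⁻] = 2s.
Ksp = [Sr²⁺]^3[PO₄³⁻]^2 = (3s)^3 · (2s)^2 = 108s^5 = 3.3×10⁻²⁸
s = 1.3×10⁻⁶ M
[PO₄³⁻] = 2s = 2.5×10⁻⁶ M

2.5×10⁻⁶ M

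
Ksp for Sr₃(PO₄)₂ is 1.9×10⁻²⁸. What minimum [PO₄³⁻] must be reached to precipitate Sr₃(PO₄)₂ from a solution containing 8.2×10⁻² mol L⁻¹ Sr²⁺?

The threshold for precipitation is Q = Ksp.
Sr₃(PO₄)₂(s) ⇌ 3 Sr²⁺(aq) + 2 PO₄³⁻(aq)
Ksp = [Sr²⁺]^3[PO₄³⁻]^2 = [PO₄³⁻]^2(8.2×10⁻²)^3
[PO₄³⁻]^2 = 1.9×10⁻²⁸ / (8.2×10⁻²)^3 = 3.4×10⁻²⁵
[PO₄³⁻] = 5.9×10⁻¹³ mol L⁻¹

5.9×10⁻¹³ M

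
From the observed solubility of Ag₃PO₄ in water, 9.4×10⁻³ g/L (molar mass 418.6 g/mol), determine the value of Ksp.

Ksp = 6.9×10⁻¹⁸

s = (9.4×10⁻³ g L⁻¹)/(418.6 g mol⁻¹) = 2.246×10⁻⁵ M
Ag₃PO₄(s) ⇌ 3 Ag⁺(aq) + PO₄³⁻(aq)
Let s be the molar solubility. Then [Ag⁺] = 3s and [PO₄³⁻] = s.
Ksp = [Ag⁺]^3[PO₄³⁻] = (3s)^3 · s = 27s^4
Ksp = 27 × (2.246×10⁻⁵)^4 = 6.9×10⁻¹⁸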